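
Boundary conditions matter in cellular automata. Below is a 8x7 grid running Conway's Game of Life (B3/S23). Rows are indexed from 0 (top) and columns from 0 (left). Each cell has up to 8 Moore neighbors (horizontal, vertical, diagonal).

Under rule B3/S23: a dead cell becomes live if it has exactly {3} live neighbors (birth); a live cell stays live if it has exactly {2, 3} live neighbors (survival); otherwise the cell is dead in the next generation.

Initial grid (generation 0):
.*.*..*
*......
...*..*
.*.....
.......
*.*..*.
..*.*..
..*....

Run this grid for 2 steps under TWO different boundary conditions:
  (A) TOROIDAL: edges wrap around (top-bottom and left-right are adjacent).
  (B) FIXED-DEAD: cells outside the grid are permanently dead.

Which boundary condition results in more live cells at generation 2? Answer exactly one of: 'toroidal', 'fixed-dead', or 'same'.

Answer: toroidal

Derivation:
Under TOROIDAL boundary, generation 2:
...*..*
..*...*
**....*
.......
..*....
.*.....
...*...
*..*...
Population = 12

Under FIXED-DEAD boundary, generation 2:
.......
.......
.......
.......
..*....
.*.....
..**...
.......
Population = 4

Comparison: toroidal=12, fixed-dead=4 -> toroidal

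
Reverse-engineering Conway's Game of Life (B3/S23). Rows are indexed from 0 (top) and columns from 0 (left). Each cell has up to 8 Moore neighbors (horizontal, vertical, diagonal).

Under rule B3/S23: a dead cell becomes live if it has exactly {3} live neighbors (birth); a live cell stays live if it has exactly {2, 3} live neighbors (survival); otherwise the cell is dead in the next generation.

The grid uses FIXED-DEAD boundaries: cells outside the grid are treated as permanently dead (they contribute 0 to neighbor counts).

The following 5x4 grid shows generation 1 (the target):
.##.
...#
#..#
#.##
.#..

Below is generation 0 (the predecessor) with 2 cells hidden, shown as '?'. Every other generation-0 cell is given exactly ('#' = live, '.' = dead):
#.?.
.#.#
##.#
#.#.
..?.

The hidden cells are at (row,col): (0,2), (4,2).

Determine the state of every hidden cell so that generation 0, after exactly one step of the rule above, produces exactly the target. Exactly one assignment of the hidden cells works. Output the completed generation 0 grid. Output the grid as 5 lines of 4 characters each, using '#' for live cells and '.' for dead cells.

Answer: #.#.
.#.#
##.#
#.#.
..#.

Derivation:
Hidden generation-0 cells (in order): (0,2), (4,2).
A hidden cell only influences target cells in its own 3x3 neighborhood. Try each of the 2^2 = 4 assignments, step the completed generation 0 forward once under B3/S23, and compare with the target:
  (0,2)=. (4,2)=. -> step gives (0,1)='.' but target has '#' -> reject
  (0,2)=. (4,2)=# -> step gives (0,1)='.' but target has '#' -> reject
  (0,2)=# (4,2)=. -> step gives (3,3)='.' but target has '#' -> reject
  (0,2)=# (4,2)=# -> step reproduces the target at every cell -> ACCEPT
Unique solution: (0,2)=live, (4,2)=live.
Check: live-neighbor counts of every cell in the completed generation 0:
1322
4452
3452
2533
1312
Applying B3/S23 to generation 0 with these counts gives:
.##.
...#
#..#
#.##
.#..
which matches the target exactly.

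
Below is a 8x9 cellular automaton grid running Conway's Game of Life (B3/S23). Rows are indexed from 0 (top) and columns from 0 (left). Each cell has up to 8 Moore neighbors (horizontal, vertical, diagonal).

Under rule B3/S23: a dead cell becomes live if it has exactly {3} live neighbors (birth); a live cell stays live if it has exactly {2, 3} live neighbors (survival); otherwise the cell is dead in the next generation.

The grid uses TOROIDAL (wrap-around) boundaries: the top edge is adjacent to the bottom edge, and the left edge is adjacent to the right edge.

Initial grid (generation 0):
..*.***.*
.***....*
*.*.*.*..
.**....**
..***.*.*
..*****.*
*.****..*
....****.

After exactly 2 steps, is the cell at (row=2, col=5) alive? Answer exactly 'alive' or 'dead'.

Simulating step by step:
Generation 0 (given above): 38 live cells
Generation 1: 20 live cells
***.....*
......*.*
.........
....*.*.*
......*.*
......*.*
***.....*
***......
Generation 2: 17 live cells
..*....**
.*.....**
.....*...
.....*...
*.....*.*
.*......*
..*....**
...*.....

Cell (2,5) at generation 2: 1 -> alive

Answer: alive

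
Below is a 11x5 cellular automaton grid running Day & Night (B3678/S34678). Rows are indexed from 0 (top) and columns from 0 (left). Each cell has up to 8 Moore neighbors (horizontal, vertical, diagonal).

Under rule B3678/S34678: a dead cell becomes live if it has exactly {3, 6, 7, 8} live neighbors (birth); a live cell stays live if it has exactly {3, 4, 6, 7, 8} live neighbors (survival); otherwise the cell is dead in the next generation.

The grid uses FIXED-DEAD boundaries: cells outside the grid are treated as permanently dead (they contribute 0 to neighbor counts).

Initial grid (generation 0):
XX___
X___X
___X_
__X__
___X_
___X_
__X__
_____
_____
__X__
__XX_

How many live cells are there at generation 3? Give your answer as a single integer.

Simulating step by step:
Generation 0 (given above): 12 live cells
Generation 1: 5 live cells
_____
_X___
_____
___X_
__X__
__X__
_____
_____
_____
___X_
_____
Generation 2: 1 live cells
_____
_____
_____
_____
___X_
_____
_____
_____
_____
_____
_____
Generation 3: 0 live cells
_____
_____
_____
_____
_____
_____
_____
_____
_____
_____
_____
Population at generation 3: 0

Answer: 0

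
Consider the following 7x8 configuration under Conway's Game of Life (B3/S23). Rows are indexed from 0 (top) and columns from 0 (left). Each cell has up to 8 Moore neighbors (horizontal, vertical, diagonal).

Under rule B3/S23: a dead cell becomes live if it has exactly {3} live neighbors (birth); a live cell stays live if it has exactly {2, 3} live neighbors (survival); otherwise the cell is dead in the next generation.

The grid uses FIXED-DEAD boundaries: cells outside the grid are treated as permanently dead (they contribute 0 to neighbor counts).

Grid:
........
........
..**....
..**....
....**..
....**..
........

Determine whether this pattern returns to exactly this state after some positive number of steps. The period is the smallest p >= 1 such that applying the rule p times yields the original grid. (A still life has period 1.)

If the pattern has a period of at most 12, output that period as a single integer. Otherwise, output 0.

Simulating and comparing each generation to the original:
Gen 0 (original, given above): 8 live cells
Gen 1: 6 live cells, differs from original
Gen 2: 8 live cells, MATCHES original -> period = 2

Answer: 2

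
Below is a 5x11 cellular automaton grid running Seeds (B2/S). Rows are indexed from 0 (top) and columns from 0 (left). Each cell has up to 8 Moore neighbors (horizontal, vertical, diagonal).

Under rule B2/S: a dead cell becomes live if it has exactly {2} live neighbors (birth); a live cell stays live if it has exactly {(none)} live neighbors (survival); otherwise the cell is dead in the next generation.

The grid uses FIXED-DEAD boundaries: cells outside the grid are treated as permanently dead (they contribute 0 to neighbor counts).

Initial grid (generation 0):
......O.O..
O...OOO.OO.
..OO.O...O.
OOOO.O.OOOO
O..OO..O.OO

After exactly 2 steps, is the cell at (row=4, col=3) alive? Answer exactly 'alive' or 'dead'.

Answer: dead

Derivation:
Simulating step by step:
Generation 0 (given above): 27 live cells
Generation 1: 5 live cells
....O......
.OO.......O
...........
...........
.....O.....
Generation 2: 6 live cells
.OOO.......
...O.......
.OO........
...........
...........

Cell (4,3) at generation 2: 0 -> dead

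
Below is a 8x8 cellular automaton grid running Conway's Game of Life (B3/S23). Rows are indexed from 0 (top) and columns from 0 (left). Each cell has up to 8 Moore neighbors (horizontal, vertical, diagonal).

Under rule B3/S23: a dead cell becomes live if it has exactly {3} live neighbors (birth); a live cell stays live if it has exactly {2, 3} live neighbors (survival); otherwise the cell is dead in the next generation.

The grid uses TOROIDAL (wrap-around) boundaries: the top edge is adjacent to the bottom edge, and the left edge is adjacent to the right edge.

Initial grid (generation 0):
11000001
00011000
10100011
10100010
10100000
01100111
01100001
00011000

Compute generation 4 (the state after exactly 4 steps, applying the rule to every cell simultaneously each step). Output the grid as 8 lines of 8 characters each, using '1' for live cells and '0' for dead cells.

Simulating step by step:
Generation 0 (given above): 24 live cells
Generation 1: 26 live cells
10100000
00110010
10100110
10110010
10110100
00010011
01001101
00010001
Generation 2: 28 live cells
01100001
00110110
00001110
10000010
10000100
01010001
00111101
01111011
Generation 3: 19 live cells
00000001
01110001
00011000
00001010
11000010
01010101
00000101
00000001
Generation 4: 26 live cells
(generation 4 grid is the final answer)

Answer: 00100011
10111000
00001100
00011001
11101010
01101101
00001001
10000001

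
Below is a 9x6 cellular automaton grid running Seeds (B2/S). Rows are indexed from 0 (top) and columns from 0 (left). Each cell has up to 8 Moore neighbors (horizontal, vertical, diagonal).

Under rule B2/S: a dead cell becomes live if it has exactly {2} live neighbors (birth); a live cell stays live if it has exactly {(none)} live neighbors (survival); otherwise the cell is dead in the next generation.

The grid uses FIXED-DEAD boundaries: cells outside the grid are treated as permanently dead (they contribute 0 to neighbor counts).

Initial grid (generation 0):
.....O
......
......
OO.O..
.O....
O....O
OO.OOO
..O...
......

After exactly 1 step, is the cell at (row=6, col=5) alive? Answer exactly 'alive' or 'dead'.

Answer: dead

Derivation:
Simulating step by step:
Generation 0 (given above): 13 live cells
Generation 1: 7 live cells
......
......
OOO...
......
....O.
...O..
......
O....O
......

Cell (6,5) at generation 1: 0 -> dead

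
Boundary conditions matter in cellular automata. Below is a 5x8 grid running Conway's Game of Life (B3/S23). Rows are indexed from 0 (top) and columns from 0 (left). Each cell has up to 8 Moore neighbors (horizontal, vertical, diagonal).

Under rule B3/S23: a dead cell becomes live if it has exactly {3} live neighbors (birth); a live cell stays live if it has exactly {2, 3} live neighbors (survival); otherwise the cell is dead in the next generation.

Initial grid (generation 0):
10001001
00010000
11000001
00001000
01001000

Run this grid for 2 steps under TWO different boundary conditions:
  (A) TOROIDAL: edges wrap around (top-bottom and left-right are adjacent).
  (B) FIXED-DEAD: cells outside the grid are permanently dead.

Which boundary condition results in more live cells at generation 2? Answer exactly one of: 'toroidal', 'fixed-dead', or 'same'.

Answer: toroidal

Derivation:
Under TOROIDAL boundary, generation 2:
11110100
11000000
11000000
11001000
11110100
Population = 17

Under FIXED-DEAD boundary, generation 2:
00000000
00000000
00000000
00000000
00000000
Population = 0

Comparison: toroidal=17, fixed-dead=0 -> toroidal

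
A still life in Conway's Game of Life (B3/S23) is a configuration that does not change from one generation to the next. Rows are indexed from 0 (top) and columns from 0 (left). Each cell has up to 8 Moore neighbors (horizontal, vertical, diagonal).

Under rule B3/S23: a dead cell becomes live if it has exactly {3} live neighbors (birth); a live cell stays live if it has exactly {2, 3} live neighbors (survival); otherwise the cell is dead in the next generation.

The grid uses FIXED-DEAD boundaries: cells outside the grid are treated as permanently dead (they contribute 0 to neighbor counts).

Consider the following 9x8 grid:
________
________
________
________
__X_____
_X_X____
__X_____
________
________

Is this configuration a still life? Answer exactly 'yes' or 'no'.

Answer: yes

Derivation:
Compute generation 1 and compare to generation 0 (given above):
Generation 1:
________
________
________
________
__X_____
_X_X____
__X_____
________
________
The grids are IDENTICAL -> still life.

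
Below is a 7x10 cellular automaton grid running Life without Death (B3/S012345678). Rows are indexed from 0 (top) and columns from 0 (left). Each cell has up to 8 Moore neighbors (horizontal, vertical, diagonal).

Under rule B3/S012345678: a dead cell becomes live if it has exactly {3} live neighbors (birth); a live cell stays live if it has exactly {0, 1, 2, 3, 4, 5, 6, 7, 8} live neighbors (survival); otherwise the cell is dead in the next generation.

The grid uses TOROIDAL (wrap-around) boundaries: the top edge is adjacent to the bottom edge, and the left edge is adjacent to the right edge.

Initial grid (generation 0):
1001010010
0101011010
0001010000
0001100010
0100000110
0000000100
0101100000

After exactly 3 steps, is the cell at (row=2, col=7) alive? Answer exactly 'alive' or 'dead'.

Simulating step by step:
Generation 0 (given above): 21 live cells
Generation 1: 34 live cells
1101011111
0101011111
0001011100
0011100110
0100000110
0010000110
0111100000
Generation 2: 39 live cells
1101011111
0101011111
0001011101
0011110110
0100001111
0010000110
0111110000
Generation 3: 47 live cells
1101011111
0101011111
1001011101
1011110110
0100111111
1010110111
0111110000

Cell (2,7) at generation 3: 1 -> alive

Answer: alive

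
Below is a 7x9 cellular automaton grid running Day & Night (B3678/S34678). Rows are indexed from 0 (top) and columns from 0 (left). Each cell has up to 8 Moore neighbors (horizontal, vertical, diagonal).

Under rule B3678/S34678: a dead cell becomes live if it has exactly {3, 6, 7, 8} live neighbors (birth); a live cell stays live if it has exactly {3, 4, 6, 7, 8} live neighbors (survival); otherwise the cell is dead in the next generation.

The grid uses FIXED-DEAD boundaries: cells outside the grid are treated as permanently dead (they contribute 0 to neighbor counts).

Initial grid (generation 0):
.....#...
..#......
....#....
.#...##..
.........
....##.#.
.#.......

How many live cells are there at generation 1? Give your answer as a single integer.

Answer: 2

Derivation:
Simulating step by step:
Generation 0 (given above): 10 live cells
Generation 1: 2 live cells
.........
.........
.....#...
.........
....#....
.........
.........
Population at generation 1: 2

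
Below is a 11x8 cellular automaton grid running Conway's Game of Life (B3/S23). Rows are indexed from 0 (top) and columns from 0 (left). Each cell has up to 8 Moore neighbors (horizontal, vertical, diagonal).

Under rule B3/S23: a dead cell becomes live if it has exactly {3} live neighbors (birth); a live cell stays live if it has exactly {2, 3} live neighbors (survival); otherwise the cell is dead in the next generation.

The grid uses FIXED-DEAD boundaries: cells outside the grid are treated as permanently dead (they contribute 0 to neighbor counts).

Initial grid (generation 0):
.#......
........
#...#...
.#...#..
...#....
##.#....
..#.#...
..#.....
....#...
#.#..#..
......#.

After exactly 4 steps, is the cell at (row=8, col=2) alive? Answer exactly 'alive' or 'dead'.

Simulating step by step:
Generation 0 (given above): 17 live cells
Generation 1: 11 live cells
........
........
........
....#...
##..#...
.#.##...
..#.....
........
.#.#....
.....#..
........
Generation 2: 12 live cells
........
........
........
........
###.##..
##.##...
..##....
..#.....
........
........
........
Generation 3: 10 live cells
........
........
........
.#......
#.#.##..
#....#..
....#...
..##....
........
........
........
Generation 4: 10 live cells
........
........
........
.#......
#...##..
.#.#.#..
...##...
...#....
........
........
........

Cell (8,2) at generation 4: 0 -> dead

Answer: dead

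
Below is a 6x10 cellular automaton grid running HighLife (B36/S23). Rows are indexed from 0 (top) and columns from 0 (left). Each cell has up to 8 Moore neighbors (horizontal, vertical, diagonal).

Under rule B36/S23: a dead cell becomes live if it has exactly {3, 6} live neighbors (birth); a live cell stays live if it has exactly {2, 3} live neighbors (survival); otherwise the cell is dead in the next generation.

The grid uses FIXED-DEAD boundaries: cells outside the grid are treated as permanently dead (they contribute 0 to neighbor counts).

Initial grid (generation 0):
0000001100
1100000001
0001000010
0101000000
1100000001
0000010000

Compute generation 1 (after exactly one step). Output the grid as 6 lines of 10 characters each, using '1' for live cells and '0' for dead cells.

Simulating step by step:
Generation 0 (given above): 13 live cells
Generation 1: 9 live cells
(generation 1 grid is the final answer)

Answer: 0000000000
0000000110
1100000000
1100000000
1110000000
0000000000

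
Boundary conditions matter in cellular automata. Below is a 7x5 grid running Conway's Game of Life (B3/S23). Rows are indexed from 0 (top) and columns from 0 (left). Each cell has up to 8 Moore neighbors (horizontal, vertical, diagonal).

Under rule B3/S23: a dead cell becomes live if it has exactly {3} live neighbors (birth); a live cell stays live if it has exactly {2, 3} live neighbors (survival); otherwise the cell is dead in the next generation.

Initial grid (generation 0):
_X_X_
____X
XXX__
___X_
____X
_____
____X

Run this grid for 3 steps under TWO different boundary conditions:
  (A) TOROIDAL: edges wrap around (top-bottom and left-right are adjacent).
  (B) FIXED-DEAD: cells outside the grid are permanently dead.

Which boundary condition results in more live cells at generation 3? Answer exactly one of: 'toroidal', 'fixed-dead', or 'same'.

Answer: toroidal

Derivation:
Under TOROIDAL boundary, generation 3:
____X
_____
_____
XXXXX
XXXXX
_XX__
____X
Population = 14

Under FIXED-DEAD boundary, generation 3:
_____
_____
XX_XX
_XXX_
__X__
_____
_____
Population = 8

Comparison: toroidal=14, fixed-dead=8 -> toroidal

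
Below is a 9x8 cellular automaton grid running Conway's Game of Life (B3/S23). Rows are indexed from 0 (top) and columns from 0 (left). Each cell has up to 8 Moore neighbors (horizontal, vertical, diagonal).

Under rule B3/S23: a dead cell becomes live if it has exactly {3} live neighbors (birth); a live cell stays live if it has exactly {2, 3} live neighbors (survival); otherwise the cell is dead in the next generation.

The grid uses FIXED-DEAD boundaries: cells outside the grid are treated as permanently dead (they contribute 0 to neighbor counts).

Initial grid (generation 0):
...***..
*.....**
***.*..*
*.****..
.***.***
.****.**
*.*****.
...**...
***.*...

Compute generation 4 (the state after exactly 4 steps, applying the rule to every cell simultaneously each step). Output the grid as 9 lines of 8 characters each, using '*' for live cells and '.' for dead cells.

Answer: ....**.*
....**.*
.....*.*
**....**
**......
........
........
........
........

Derivation:
Simulating step by step:
Generation 0 (given above): 40 live cells
Generation 1: 22 live cells
....***.
*.*...**
*.*.*..*
*......*
*......*
*.......
......**
*.......
.**.*...
Generation 2: 17 live cells
.....***
....*..*
*..*...*
*.....**
**......
......**
........
.*......
.*......
Generation 3: 12 live cells
.....***
....**.*
.......*
*.....**
**......
........
........
........
........
Generation 4: 14 live cells
(generation 4 grid is the final answer)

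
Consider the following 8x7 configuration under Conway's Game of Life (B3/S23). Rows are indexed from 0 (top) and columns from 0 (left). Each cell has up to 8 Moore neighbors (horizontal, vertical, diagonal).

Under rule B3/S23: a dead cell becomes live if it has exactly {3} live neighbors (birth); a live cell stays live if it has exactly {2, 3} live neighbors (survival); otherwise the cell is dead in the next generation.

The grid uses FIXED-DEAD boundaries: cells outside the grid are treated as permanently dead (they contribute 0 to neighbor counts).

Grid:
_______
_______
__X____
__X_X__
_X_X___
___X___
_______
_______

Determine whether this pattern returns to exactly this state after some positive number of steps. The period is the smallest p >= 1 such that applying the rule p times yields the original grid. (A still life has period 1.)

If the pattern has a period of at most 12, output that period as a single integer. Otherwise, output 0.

Simulating and comparing each generation to the original:
Gen 0 (original, given above): 6 live cells
Gen 1: 6 live cells, differs from original
Gen 2: 6 live cells, MATCHES original -> period = 2

Answer: 2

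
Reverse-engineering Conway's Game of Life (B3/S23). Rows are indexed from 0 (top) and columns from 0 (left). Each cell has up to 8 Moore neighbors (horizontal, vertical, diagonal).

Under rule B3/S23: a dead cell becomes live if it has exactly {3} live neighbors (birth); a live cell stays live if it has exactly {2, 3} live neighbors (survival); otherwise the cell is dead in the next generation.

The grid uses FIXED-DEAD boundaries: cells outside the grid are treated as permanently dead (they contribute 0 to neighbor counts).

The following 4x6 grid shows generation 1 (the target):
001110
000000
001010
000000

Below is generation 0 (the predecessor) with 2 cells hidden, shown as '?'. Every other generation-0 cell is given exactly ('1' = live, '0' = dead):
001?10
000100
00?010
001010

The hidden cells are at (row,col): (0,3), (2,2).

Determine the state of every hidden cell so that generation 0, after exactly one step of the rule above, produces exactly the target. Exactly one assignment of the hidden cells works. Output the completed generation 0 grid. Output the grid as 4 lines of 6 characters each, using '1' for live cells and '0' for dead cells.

Hidden generation-0 cells (in order): (0,3), (2,2).
A hidden cell only influences target cells in its own 3x3 neighborhood. Try each of the 2^2 = 4 assignments, step the completed generation 0 forward once under B3/S23, and compare with the target:
  (0,3)=0 (2,2)=0 -> step gives (0,2)='0' but target has '1' -> reject
  (0,3)=0 (2,2)=1 -> step gives (0,2)='0' but target has '1' -> reject
  (0,3)=1 (2,2)=0 -> step gives (1,2)='1' but target has '0' -> reject
  (0,3)=1 (2,2)=1 -> step reproduces the target at every cell -> ACCEPT
Unique solution: (0,3)=live, (2,2)=live.
Check: live-neighbor counts of every cell in the completed generation 0:
012321
024542
022522
021412
Applying B3/S23 to generation 0 with these counts gives:
001110
000000
001010
000000
which matches the target exactly.

Answer: 001110
000100
001010
001010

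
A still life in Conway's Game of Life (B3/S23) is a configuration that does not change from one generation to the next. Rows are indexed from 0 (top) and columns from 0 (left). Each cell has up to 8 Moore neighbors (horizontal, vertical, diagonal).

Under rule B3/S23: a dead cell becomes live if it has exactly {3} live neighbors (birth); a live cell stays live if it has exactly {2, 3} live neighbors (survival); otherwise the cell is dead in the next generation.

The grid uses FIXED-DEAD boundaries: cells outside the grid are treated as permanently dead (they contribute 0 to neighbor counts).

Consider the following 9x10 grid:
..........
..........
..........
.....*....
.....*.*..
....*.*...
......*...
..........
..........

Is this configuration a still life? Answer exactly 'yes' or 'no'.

Compute generation 1 and compare to generation 0 (given above):
Generation 1:
..........
..........
..........
......*...
....**....
......**..
.....*....
..........
..........
Cell (3,5) differs: gen0=1 vs gen1=0 -> NOT a still life.

Answer: no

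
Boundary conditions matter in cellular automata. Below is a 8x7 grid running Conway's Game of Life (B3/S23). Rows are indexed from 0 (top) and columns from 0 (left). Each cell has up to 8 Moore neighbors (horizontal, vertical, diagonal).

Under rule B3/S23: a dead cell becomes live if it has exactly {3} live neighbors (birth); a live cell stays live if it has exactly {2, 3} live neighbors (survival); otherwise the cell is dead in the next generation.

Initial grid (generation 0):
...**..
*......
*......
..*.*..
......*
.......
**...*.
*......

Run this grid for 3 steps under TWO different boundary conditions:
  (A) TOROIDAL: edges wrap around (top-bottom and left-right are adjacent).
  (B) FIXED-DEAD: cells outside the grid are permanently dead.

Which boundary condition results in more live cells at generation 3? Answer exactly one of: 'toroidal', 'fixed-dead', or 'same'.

Under TOROIDAL boundary, generation 3:
*.....*
.......
.......
.......
.......
.......
.....**
*.....*
Population = 6

Under FIXED-DEAD boundary, generation 3:
.......
.......
.......
.......
.......
.......
**.....
**.....
Population = 4

Comparison: toroidal=6, fixed-dead=4 -> toroidal

Answer: toroidal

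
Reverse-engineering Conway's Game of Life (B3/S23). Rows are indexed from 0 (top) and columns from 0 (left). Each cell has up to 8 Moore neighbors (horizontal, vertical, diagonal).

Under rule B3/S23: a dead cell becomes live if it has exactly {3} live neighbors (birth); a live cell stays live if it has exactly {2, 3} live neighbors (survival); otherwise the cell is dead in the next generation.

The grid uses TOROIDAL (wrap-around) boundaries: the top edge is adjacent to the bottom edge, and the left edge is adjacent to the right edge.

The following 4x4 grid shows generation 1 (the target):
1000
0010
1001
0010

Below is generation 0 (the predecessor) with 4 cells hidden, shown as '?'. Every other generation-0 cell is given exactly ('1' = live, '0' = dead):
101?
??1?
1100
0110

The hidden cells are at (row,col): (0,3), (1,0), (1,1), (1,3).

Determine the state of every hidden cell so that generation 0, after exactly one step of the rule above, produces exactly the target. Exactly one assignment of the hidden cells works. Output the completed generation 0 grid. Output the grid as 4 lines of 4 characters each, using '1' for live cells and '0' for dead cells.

Answer: 1010
0110
1100
0110

Derivation:
Hidden generation-0 cells (in order): (0,3), (1,0), (1,1), (1,3).
A hidden cell only influences target cells in its own 3x3 neighborhood. Try each of the 2^4 = 16 assignments, step the completed generation 0 forward once under B3/S23, and compare with the target:
  (0,3)=0 (1,0)=0 (1,1)=0 (1,3)=0 -> step gives (0,0)='0' but target has '1' -> reject
  (0,3)=0 (1,0)=0 (1,1)=0 (1,3)=1 -> step gives (2,3)='0' but target has '1' -> reject
  (0,3)=0 (1,0)=0 (1,1)=1 (1,3)=0 -> step reproduces the target at every cell -> ACCEPT
  (0,3)=0 (1,0)=0 (1,1)=1 (1,3)=1 -> step gives (1,2)='0' but target has '1' -> reject
  (0,3)=0 (1,0)=1 (1,1)=0 (1,3)=0 -> step gives (0,2)='1' but target has '0' -> reject
  (0,3)=0 (1,0)=1 (1,1)=0 (1,3)=1 -> step gives (2,0)='0' but target has '1' -> reject
  (0,3)=0 (1,0)=1 (1,1)=1 (1,3)=0 -> step gives (2,0)='0' but target has '1' -> reject
  (0,3)=0 (1,0)=1 (1,1)=1 (1,3)=1 -> step gives (0,0)='0' but target has '1' -> reject
  (0,3)=1 (1,0)=0 (1,1)=0 (1,3)=0 -> step gives (3,2)='0' but target has '1' -> reject
  (0,3)=1 (1,0)=0 (1,1)=0 (1,3)=1 -> step gives (1,2)='0' but target has '1' -> reject
  (0,3)=1 (1,0)=0 (1,1)=1 (1,3)=0 -> step gives (1,2)='0' but target has '1' -> reject
  (0,3)=1 (1,0)=0 (1,1)=1 (1,3)=1 -> step gives (0,0)='0' but target has '1' -> reject
  (0,3)=1 (1,0)=1 (1,1)=0 (1,3)=0 -> step gives (2,3)='0' but target has '1' -> reject
  (0,3)=1 (1,0)=1 (1,1)=0 (1,3)=1 -> step gives (0,0)='0' but target has '1' -> reject
  (0,3)=1 (1,0)=1 (1,1)=1 (1,3)=0 -> step gives (0,0)='0' but target has '1' -> reject
  (0,3)=1 (1,0)=1 (1,1)=1 (1,3)=1 -> step gives (0,0)='0' but target has '1' -> reject
Unique solution: (0,3)=dead, (1,0)=dead, (1,1)=live, (1,3)=dead.
Check: live-neighbor counts of every cell in the completed generation 0:
2644
4534
3553
4534
Applying B3/S23 to generation 0 with these counts gives:
1000
0010
1001
0010
which matches the target exactly.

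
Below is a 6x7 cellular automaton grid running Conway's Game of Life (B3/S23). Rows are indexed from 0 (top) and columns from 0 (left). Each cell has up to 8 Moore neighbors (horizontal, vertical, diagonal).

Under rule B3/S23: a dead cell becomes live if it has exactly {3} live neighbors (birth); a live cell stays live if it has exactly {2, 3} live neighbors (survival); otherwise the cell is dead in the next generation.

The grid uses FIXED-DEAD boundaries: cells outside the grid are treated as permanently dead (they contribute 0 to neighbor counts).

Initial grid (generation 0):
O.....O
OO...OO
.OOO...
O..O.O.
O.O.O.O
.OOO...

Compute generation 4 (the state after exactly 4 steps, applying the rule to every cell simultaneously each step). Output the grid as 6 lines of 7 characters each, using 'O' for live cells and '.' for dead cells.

Answer: OO.....
OO.....
.......
....O..
.....O.
.......

Derivation:
Simulating step by step:
Generation 0 (given above): 19 live cells
Generation 1: 18 live cells
OO...OO
O....OO
...O.OO
O....O.
O...OO.
.OOO...
Generation 2: 15 live cells
OO...OO
OO.....
.......
.......
O.OOOO.
.OOOO..
Generation 3: 9 live cells
OO.....
OO.....
.......
...OO..
.....O.
.O...O.
Generation 4: 6 live cells
(generation 4 grid is the final answer)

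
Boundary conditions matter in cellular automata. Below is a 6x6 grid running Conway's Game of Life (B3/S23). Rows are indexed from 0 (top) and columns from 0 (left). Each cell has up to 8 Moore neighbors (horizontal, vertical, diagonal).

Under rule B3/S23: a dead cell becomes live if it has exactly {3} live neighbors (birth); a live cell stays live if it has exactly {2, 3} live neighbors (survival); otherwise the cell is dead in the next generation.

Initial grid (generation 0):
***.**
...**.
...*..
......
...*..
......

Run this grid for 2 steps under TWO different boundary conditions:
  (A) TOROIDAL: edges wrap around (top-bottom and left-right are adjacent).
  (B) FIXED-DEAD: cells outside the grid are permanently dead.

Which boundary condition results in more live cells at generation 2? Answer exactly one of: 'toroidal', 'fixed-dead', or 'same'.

Under TOROIDAL boundary, generation 2:
......
......
......
......
******
......
Population = 6

Under FIXED-DEAD boundary, generation 2:
.**.**
.*...*
....*.
......
......
......
Population = 7

Comparison: toroidal=6, fixed-dead=7 -> fixed-dead

Answer: fixed-dead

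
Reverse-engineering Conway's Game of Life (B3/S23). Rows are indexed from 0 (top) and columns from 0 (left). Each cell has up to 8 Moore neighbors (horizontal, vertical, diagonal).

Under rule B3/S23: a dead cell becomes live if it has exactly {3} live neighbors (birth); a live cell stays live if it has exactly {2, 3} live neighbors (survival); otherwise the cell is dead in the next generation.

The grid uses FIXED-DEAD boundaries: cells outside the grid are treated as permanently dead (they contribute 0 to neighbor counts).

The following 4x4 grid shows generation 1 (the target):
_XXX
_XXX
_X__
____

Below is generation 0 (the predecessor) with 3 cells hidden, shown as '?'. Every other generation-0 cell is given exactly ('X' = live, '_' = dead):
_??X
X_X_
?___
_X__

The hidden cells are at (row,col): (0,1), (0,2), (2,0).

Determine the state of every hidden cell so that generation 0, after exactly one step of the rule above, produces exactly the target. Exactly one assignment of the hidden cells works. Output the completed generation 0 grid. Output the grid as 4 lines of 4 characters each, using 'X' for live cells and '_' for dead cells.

Hidden generation-0 cells (in order): (0,1), (0,2), (2,0).
A hidden cell only influences target cells in its own 3x3 neighborhood. Try each of the 2^3 = 8 assignments, step the completed generation 0 forward once under B3/S23, and compare with the target:
  (0,1)=_ (0,2)=_ (2,0)=_ -> step gives (0,1)='_' but target has 'X' -> reject
  (0,1)=_ (0,2)=_ (2,0)=X -> step gives (0,1)='_' but target has 'X' -> reject
  (0,1)=_ (0,2)=X (2,0)=_ -> step reproduces the target at every cell -> ACCEPT
  (0,1)=_ (0,2)=X (2,0)=X -> step gives (1,1)='_' but target has 'X' -> reject
  (0,1)=X (0,2)=_ (2,0)=_ -> step gives (0,3)='_' but target has 'X' -> reject
  (0,1)=X (0,2)=_ (2,0)=X -> step gives (0,3)='_' but target has 'X' -> reject
  (0,1)=X (0,2)=X (2,0)=_ -> step gives (1,1)='_' but target has 'X' -> reject
  (0,1)=X (0,2)=X (2,0)=X -> step gives (1,0)='X' but target has '_' -> reject
Unique solution: (0,1)=dead, (0,2)=live, (2,0)=dead.
Check: live-neighbor counts of every cell in the completed generation 0:
1322
0323
2321
1010
Applying B3/S23 to generation 0 with these counts gives:
_XXX
_XXX
_X__
____
which matches the target exactly.

Answer: __XX
X_X_
____
_X__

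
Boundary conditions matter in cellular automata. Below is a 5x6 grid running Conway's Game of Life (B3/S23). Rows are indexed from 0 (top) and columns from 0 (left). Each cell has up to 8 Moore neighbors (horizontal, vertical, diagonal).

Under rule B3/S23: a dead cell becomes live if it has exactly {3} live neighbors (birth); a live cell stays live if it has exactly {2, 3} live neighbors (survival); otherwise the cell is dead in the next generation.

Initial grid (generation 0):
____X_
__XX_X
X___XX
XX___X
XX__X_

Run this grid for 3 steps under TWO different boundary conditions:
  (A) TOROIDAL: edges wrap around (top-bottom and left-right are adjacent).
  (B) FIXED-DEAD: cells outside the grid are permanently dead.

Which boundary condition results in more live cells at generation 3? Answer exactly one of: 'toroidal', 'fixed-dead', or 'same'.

Answer: same

Derivation:
Under TOROIDAL boundary, generation 3:
__X___
X_X_X_
_XX__X
X_____
X____X
Population = 10

Under FIXED-DEAD boundary, generation 3:
____X_
__X__X
_XXX_X
_XX_X_
______
Population = 10

Comparison: toroidal=10, fixed-dead=10 -> same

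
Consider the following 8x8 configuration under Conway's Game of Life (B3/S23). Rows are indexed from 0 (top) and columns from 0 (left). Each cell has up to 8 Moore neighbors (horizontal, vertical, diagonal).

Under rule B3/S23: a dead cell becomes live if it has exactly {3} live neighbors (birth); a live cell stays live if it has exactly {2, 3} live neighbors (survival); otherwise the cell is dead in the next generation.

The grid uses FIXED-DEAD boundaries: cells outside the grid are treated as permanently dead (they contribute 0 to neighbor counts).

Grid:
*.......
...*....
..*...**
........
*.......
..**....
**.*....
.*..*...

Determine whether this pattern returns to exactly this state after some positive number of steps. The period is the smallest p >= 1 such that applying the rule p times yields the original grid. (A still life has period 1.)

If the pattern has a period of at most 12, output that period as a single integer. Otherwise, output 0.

Answer: 0

Derivation:
Simulating and comparing each generation to the original:
Gen 0 (original, given above): 13 live cells
Gen 1: 10 live cells, differs from original
Gen 2: 8 live cells, differs from original
Gen 3: 5 live cells, differs from original
Gen 4: 5 live cells, differs from original
Gen 5: 5 live cells, differs from original
Gen 6: 3 live cells, differs from original
Gen 7: 2 live cells, differs from original
Gen 8: 0 live cells, differs from original
Gen 9: 0 live cells, differs from original
Gen 10: 0 live cells, differs from original
Gen 11: 0 live cells, differs from original
Gen 12: 0 live cells, differs from original
No period found within 12 steps.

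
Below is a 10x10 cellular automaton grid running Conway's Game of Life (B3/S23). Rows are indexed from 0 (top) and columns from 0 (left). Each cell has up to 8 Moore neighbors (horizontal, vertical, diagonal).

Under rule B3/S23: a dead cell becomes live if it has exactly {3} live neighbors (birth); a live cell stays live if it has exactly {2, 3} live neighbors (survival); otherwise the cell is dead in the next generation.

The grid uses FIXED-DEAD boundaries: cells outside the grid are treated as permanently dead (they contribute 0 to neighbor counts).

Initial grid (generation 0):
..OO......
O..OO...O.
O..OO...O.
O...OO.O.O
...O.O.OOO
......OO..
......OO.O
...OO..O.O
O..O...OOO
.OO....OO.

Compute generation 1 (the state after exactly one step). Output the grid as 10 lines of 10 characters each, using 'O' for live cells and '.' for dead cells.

Simulating step by step:
Generation 0 (given above): 38 live cells
Generation 1: 29 live cells
(generation 1 grid is the final answer)

Answer: ..OOO.....
.O........
OO.....OOO
.....O.O.O
.....O...O
.....O...O
.....O....
...OO....O
.O.OO.O..O
.OO....O.O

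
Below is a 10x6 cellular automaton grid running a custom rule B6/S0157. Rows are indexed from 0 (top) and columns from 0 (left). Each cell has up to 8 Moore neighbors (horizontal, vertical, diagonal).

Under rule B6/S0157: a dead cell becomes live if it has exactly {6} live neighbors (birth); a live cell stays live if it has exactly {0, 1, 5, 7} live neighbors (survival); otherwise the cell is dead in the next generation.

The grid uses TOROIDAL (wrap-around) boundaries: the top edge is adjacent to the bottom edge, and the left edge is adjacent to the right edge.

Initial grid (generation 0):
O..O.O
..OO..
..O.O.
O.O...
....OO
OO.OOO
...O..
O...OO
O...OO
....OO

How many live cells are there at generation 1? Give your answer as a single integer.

Simulating step by step:
Generation 0 (given above): 25 live cells
Generation 1: 12 live cells
......
......
....O.
O.O...
.....O
.O..O.
....OO
.....O
....OO
....O.
Population at generation 1: 12

Answer: 12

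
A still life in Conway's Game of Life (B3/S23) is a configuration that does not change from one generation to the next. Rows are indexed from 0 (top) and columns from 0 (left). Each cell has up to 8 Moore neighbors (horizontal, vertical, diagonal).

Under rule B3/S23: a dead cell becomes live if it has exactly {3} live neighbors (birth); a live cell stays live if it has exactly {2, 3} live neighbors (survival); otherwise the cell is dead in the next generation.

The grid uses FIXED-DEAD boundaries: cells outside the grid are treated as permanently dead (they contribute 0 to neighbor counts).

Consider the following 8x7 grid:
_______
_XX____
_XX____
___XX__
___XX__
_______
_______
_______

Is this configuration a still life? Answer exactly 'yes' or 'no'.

Compute generation 1 and compare to generation 0 (given above):
Generation 1:
_______
_XX____
_X_____
____X__
___XX__
_______
_______
_______
Cell (2,2) differs: gen0=1 vs gen1=0 -> NOT a still life.

Answer: no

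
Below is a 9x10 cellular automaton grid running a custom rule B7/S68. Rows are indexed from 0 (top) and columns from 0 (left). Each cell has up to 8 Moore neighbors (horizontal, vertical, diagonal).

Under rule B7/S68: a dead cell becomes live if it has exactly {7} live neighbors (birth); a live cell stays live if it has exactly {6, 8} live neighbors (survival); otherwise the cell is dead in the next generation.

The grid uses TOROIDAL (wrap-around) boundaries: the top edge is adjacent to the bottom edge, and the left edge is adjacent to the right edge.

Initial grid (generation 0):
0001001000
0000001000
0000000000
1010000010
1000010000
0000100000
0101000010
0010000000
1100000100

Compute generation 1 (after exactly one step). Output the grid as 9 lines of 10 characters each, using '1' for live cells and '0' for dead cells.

Answer: 0000000000
0000000000
0000000000
0000000000
0000000000
0000000000
0000000000
0000000000
0000000000

Derivation:
Simulating step by step:
Generation 0 (given above): 16 live cells
Generation 1: 0 live cells
(generation 1 grid is the final answer)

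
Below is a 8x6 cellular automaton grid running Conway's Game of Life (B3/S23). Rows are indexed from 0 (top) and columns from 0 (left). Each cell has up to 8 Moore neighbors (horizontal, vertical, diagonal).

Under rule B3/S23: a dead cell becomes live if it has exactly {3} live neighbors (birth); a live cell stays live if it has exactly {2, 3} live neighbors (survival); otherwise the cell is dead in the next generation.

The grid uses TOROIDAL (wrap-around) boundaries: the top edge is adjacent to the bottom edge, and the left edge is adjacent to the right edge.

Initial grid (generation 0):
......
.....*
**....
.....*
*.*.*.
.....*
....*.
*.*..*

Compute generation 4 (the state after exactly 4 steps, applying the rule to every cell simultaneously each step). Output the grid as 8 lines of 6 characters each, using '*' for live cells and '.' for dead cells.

Simulating step by step:
Generation 0 (given above): 12 live cells
Generation 1: 14 live cells
*....*
*.....
*....*
.....*
*...*.
...***
*...*.
.....*
Generation 2: 13 live cells
*....*
.*....
*....*
....*.
*..*..
*..*..
*..*..
....*.
Generation 3: 21 live cells
*....*
.*....
*....*
*...*.
...***
******
...***
*...*.
Generation 4: 12 live cells
(generation 4 grid is the final answer)

Answer: **...*
.*....
**...*
*..*..
......
.*....
......
*..*..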